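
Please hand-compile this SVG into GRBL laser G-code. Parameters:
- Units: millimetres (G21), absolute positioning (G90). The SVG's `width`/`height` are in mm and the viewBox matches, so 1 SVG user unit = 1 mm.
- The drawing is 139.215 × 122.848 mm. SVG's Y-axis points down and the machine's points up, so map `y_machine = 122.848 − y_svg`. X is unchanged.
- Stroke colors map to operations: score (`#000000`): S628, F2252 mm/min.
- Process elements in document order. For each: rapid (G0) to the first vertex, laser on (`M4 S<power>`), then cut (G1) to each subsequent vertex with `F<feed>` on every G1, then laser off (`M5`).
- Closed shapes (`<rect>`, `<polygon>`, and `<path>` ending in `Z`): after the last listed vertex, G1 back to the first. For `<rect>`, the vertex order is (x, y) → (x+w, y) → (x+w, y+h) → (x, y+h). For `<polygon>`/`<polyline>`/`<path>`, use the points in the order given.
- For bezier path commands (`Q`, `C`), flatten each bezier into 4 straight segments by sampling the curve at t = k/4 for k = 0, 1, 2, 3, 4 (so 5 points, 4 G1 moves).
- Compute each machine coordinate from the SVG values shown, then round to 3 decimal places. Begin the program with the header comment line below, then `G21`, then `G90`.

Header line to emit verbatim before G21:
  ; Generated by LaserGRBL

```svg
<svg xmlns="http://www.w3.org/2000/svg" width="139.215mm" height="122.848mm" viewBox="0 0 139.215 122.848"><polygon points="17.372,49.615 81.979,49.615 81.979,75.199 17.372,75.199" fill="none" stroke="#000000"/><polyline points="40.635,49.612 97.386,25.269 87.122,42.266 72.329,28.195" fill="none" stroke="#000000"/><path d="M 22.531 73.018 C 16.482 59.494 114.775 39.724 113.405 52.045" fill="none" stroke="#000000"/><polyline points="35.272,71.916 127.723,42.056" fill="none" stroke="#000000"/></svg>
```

Since the viewBox matches the mm dimensions, user units are millimetres directly. The only transform is the Y-flip y_m = 122.848 − y_svg.

Shape 1 is a rectangle drawn with `<polygon>`. Its stroke #000000 means score at S628, F2252. After flipping Y the toolpath is (17.372,73.233) → (81.979,73.233) → (81.979,47.649) → (17.372,47.649) → (17.372,73.233), returning to the start.

Shape 2 is a open polyline drawn with `<polyline>`. Its stroke #000000 means score at S628, F2252. After flipping Y the toolpath is (40.635,73.236) → (97.386,97.579) → (87.122,80.582) → (72.329,94.653).

Shape 3 is a cubic bezier drawn with `<path>`. Its stroke #000000 means score at S628, F2252. After flipping Y the toolpath is (22.531,49.830) → (34.371,60.545) → (66.213,70.008) → (98.933,74.626) → (113.405,70.803).

Shape 4 is a line segment drawn with `<polyline>`. Its stroke #000000 means score at S628, F2252. After flipping Y the toolpath is (35.272,50.932) → (127.723,80.792).

; Generated by LaserGRBL
G21
G90
G0 X17.372 Y73.233
M4 S628
G1 X81.979 Y73.233 F2252
G1 X81.979 Y47.649 F2252
G1 X17.372 Y47.649 F2252
G1 X17.372 Y73.233 F2252
M5
G0 X40.635 Y73.236
M4 S628
G1 X97.386 Y97.579 F2252
G1 X87.122 Y80.582 F2252
G1 X72.329 Y94.653 F2252
M5
G0 X22.531 Y49.830
M4 S628
G1 X34.371 Y60.545 F2252
G1 X66.213 Y70.008 F2252
G1 X98.933 Y74.626 F2252
G1 X113.405 Y70.803 F2252
M5
G0 X35.272 Y50.932
M4 S628
G1 X127.723 Y80.792 F2252
M5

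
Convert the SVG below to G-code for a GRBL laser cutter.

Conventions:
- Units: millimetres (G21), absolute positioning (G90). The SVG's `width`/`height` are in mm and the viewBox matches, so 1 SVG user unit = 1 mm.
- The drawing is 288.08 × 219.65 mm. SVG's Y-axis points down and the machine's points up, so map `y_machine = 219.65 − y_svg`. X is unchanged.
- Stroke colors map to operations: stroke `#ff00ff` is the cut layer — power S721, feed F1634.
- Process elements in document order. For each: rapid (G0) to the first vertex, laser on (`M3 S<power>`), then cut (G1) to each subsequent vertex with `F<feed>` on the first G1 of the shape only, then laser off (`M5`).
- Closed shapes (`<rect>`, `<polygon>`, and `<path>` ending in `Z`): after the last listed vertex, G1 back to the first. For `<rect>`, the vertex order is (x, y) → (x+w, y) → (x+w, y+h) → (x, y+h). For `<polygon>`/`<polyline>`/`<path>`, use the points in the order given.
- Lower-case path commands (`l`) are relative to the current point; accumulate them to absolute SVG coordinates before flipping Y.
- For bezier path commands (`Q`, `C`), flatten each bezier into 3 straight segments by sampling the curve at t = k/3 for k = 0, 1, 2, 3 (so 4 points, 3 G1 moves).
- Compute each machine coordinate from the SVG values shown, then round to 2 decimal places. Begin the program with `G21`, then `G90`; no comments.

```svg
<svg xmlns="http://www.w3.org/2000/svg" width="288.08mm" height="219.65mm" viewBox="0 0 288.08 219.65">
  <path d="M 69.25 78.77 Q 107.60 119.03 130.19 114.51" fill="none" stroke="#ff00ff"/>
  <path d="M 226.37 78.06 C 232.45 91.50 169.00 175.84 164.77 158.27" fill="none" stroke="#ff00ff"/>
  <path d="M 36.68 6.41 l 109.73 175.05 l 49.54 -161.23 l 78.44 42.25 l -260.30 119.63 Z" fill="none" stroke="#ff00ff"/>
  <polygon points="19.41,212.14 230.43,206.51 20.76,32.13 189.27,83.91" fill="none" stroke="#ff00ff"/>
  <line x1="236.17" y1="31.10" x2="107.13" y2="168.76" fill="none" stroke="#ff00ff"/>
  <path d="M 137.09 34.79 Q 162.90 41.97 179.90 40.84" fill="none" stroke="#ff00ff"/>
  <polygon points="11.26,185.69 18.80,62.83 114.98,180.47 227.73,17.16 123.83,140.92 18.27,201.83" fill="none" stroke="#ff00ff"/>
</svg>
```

G21
G90
G0 X69.25 Y140.88
M3 S721
G1 X93.07 Y119.02 F1634
G1 X113.38 Y107.10
G1 X130.19 Y105.14
M5
G0 X226.37 Y141.59
M3 S721
G1 X214.04 Y110.92 F1634
G1 X183.97 Y71.38
G1 X164.77 Y61.38
M5
G0 X36.68 Y213.24
M3 S721
G1 X146.41 Y38.19 F1634
G1 X195.95 Y199.42
G1 X274.39 Y157.17
G1 X14.09 Y37.54
G1 X36.68 Y213.24
M5
G0 X19.41 Y7.51
M3 S721
G1 X230.43 Y13.14 F1634
G1 X20.76 Y187.52
G1 X189.27 Y135.74
G1 X19.41 Y7.51
M5
G0 X236.17 Y188.55
M3 S721
G1 X107.13 Y50.89 F1634
M5
G0 X137.09 Y184.86
M3 S721
G1 X153.32 Y181.00 F1634
G1 X167.59 Y178.98
G1 X179.90 Y178.81
M5
G0 X11.26 Y33.96
M3 S721
G1 X18.80 Y156.82 F1634
G1 X114.98 Y39.18
G1 X227.73 Y202.49
G1 X123.83 Y78.73
G1 X18.27 Y17.82
G1 X11.26 Y33.96
M5

1 u = 1 mm; y_m = 219.65 − y.

[1] `<path>` quadratic bezier, #ff00ff→cut S721 F1634: (69.25,140.88) → (93.07,119.02) → (113.38,107.10) → (130.19,105.14)

[2] `<path>` cubic bezier, #ff00ff→cut S721 F1634: (226.37,141.59) → (214.04,110.92) → (183.97,71.38) → (164.77,61.38)

[3] `<path>` closed polygon, #ff00ff→cut S721 F1634: (36.68,213.24) → (146.41,38.19) → (195.95,199.42) → (274.39,157.17) → (14.09,37.54) → (36.68,213.24) (closed)

[4] `<polygon>` closed polygon, #ff00ff→cut S721 F1634: (19.41,7.51) → (230.43,13.14) → (20.76,187.52) → (189.27,135.74) → (19.41,7.51) (closed)

[5] `<line>` line segment, #ff00ff→cut S721 F1634: (236.17,188.55) → (107.13,50.89)

[6] `<path>` quadratic bezier, #ff00ff→cut S721 F1634: (137.09,184.86) → (153.32,181.00) → (167.59,178.98) → (179.90,178.81)

[7] `<polygon>` closed polygon, #ff00ff→cut S721 F1634: (11.26,33.96) → (18.80,156.82) → (114.98,39.18) → (227.73,202.49) → (123.83,78.73) → (18.27,17.82) → (11.26,33.96) (closed)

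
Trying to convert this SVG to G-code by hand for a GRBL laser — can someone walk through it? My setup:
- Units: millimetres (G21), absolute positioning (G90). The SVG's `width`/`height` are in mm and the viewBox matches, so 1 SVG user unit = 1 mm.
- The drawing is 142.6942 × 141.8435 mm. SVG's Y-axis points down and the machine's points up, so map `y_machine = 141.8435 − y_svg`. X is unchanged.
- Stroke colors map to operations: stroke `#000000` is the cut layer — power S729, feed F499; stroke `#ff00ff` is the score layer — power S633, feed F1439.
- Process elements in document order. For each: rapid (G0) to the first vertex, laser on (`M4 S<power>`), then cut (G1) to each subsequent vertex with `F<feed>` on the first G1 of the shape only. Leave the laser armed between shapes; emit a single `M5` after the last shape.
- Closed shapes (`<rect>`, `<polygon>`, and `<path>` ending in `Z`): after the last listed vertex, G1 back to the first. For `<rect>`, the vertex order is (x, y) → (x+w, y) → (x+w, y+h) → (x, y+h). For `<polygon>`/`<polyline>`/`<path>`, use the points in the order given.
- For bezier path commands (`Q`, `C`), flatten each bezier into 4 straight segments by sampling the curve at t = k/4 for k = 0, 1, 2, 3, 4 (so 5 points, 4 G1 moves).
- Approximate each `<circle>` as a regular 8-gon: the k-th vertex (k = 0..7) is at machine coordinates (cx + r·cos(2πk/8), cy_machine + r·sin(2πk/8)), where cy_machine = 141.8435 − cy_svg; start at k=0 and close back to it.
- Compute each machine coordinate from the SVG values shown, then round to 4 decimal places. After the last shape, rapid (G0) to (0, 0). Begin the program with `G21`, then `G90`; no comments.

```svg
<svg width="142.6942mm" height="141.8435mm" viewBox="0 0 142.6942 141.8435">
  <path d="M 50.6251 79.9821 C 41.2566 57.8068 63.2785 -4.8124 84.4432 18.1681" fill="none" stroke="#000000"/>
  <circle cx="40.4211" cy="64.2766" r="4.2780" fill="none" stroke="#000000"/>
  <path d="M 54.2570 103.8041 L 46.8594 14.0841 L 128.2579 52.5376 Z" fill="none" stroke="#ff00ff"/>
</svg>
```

G21
G90
G0 X50.6251 Y61.8614
M4 S729
G1 X48.9806 Y84.1067 F499
G1 X56.0842 Y109.7018
G1 X68.9128 Y126.8303
G1 X84.4432 Y123.6754
G0 X44.6991 Y77.5669
M4 S729
G1 X43.4461 Y80.5919 F499
G1 X40.4211 Y81.8449
G1 X37.3961 Y80.5919
G1 X36.1431 Y77.5669
G1 X37.3961 Y74.5419
G1 X40.4211 Y73.2889
G1 X43.4461 Y74.5419
G1 X44.6991 Y77.5669
G0 X54.2570 Y38.0394
M4 S633
G1 X46.8594 Y127.7594 F1439
G1 X128.2579 Y89.3059
G1 X54.2570 Y38.0394
M5
G0 X0.0000 Y0.0000

Since the viewBox matches the mm dimensions, user units are millimetres directly. The only transform is the Y-flip y_m = 141.8435 − y_svg.

Shape 1 is a cubic bezier drawn with `<path>`. Its stroke #000000 means cut at S729, F499. After flipping Y the toolpath is (50.6251,61.8614) → (48.9806,84.1067) → (56.0842,109.7018) → (68.9128,126.8303) → (84.4432,123.6754).

Shape 2 is a circle drawn with `<circle>`. Its stroke #000000 means cut at S729, F499. After flipping Y the toolpath is (44.6991,77.5669) → (43.4461,80.5919) → (40.4211,81.8449) → (37.3961,80.5919) → (36.1431,77.5669) → (37.3961,74.5419) → (40.4211,73.2889) → (43.4461,74.5419) → (44.6991,77.5669), returning to the start.

Shape 3 is a regular polygon drawn with `<path>`. Its stroke #ff00ff means score at S633, F1439. After flipping Y the toolpath is (54.2570,38.0394) → (46.8594,127.7594) → (128.2579,89.3059) → (54.2570,38.0394), returning to the start.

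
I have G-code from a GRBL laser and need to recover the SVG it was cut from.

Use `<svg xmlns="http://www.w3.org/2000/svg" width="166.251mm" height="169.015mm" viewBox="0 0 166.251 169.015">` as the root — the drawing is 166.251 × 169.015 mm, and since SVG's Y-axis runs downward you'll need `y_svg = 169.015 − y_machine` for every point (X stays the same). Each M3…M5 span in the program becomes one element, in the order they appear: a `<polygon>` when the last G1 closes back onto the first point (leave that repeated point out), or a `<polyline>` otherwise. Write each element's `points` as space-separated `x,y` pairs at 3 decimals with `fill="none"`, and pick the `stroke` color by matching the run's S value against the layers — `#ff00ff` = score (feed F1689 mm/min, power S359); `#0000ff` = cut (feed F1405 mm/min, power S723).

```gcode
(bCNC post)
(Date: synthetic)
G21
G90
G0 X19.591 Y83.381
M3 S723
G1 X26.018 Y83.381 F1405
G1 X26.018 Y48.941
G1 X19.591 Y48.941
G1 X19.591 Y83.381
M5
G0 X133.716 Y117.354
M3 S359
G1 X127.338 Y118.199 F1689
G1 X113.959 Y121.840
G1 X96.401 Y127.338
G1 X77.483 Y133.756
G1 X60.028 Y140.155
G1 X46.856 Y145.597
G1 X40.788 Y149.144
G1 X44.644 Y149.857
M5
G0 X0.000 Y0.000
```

Machine Y-up, SVG Y-down with viewBox height 169.015, so y_svg = 169.015 − y_machine; X carries over.

Run 1: S723 ⇒ cut layer `#0000ff`. The run returns to its start, so emit a `<polygon>` with points (Y-flipped): 19.591,85.634 26.018,85.634 26.018,120.074 19.591,120.074.

Run 2: the run's S359 means `#ff00ff` (score). The run is open, so emit a `<polyline>` with points (Y-flipped): 133.716,51.661 127.338,50.816 113.959,47.175 96.401,41.677 77.483,35.259 60.028,28.860 46.856,23.418 40.788,19.871 44.644,19.158.

<svg xmlns="http://www.w3.org/2000/svg" width="166.251mm" height="169.015mm" viewBox="0 0 166.251 169.015">
  <polygon points="19.591,85.634 26.018,85.634 26.018,120.074 19.591,120.074" fill="none" stroke="#0000ff"/>
  <polyline points="133.716,51.661 127.338,50.816 113.959,47.175 96.401,41.677 77.483,35.259 60.028,28.860 46.856,23.418 40.788,19.871 44.644,19.158" fill="none" stroke="#ff00ff"/>
</svg>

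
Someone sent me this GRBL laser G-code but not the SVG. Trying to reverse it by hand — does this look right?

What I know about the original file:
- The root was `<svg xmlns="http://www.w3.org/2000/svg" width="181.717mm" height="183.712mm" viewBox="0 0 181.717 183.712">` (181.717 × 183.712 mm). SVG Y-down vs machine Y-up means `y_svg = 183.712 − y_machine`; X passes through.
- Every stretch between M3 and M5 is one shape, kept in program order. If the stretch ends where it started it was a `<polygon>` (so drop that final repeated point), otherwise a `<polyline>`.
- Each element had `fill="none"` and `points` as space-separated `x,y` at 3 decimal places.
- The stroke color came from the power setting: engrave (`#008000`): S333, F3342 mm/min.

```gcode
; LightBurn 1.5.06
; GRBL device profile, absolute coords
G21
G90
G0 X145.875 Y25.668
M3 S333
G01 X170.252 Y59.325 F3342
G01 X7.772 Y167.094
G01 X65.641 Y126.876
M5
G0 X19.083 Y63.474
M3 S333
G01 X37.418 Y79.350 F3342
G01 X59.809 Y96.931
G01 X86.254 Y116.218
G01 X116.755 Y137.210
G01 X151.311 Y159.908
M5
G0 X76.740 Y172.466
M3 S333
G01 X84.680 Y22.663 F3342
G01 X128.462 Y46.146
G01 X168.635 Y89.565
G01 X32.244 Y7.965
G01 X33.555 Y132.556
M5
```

Each laser-on run becomes one SVG element. Flip Y back into SVG space with y_svg = 183.712 − y_machine. Every run uses S333, so all elements get stroke `#008000` (engrave).

Run 1: The run is open, so emit a `<polyline>` with points (Y-flipped): 145.875,158.044 170.252,124.387 7.772,16.618 65.641,56.836.

Run 2: The run is open, so emit a `<polyline>` with points (Y-flipped): 19.083,120.238 37.418,104.362 59.809,86.781 86.254,67.494 116.755,46.502 151.311,23.804.

Run 3: The run is open, so emit a `<polyline>` with points (Y-flipped): 76.740,11.246 84.680,161.049 128.462,137.566 168.635,94.147 32.244,175.747 33.555,51.156.

<svg xmlns="http://www.w3.org/2000/svg" width="181.717mm" height="183.712mm" viewBox="0 0 181.717 183.712">
  <polyline points="145.875,158.044 170.252,124.387 7.772,16.618 65.641,56.836" fill="none" stroke="#008000"/>
  <polyline points="19.083,120.238 37.418,104.362 59.809,86.781 86.254,67.494 116.755,46.502 151.311,23.804" fill="none" stroke="#008000"/>
  <polyline points="76.740,11.246 84.680,161.049 128.462,137.566 168.635,94.147 32.244,175.747 33.555,51.156" fill="none" stroke="#008000"/>
</svg>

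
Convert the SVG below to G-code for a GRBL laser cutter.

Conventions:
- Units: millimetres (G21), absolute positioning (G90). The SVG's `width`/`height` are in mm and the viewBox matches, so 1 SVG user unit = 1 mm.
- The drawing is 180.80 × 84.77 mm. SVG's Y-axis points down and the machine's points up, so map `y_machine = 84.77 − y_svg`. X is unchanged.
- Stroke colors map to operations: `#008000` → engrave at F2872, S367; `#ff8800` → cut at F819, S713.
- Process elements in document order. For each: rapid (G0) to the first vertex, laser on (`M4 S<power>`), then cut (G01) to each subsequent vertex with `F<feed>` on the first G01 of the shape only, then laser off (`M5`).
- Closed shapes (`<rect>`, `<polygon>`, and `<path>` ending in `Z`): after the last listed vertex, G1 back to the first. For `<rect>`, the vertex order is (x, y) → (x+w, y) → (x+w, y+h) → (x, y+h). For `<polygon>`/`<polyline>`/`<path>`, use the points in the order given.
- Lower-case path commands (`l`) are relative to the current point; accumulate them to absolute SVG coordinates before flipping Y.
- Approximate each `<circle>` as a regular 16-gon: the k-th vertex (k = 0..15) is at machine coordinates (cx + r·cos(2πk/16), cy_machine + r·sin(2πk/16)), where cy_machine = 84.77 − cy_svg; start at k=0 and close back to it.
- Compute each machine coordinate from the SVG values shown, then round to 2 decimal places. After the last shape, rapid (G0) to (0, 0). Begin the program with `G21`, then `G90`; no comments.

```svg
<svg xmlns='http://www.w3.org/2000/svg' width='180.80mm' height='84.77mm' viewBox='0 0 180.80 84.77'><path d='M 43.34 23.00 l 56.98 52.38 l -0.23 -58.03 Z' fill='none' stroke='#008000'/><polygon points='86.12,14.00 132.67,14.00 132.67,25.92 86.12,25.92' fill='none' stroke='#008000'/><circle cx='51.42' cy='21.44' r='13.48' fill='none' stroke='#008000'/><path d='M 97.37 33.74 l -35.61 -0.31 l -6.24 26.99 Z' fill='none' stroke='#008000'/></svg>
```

G21
G90
G0 X43.34 Y61.77
M4 S367
G01 X100.32 Y9.39 F2872
G01 X100.09 Y67.42
G01 X43.34 Y61.77
M5
G0 X86.12 Y70.77
M4 S367
G01 X132.67 Y70.77 F2872
G01 X132.67 Y58.85
G01 X86.12 Y58.85
G01 X86.12 Y70.77
M5
G0 X64.90 Y63.33
M4 S367
G01 X63.87 Y68.49 F2872
G01 X60.95 Y72.86
G01 X56.58 Y75.78
G01 X51.42 Y76.81
G01 X46.26 Y75.78
G01 X41.89 Y72.86
G01 X38.97 Y68.49
G01 X37.94 Y63.33
G01 X38.97 Y58.17
G01 X41.89 Y53.80
G01 X46.26 Y50.88
G01 X51.42 Y49.85
G01 X56.58 Y50.88
G01 X60.95 Y53.80
G01 X63.87 Y58.17
G01 X64.90 Y63.33
M5
G0 X97.37 Y51.03
M4 S367
G01 X61.76 Y51.34 F2872
G01 X55.52 Y24.35
G01 X97.37 Y51.03
M5
G0 X0.00 Y0.00

1 u = 1 mm; y_m = 84.77 − y.

[1] `<path>` closed polygon, #008000→engrave S367 F2872: (43.34,61.77) → (100.32,9.39) → (100.09,67.42) → (43.34,61.77) (closed)

[2] `<polygon>` rectangle, #008000→engrave S367 F2872: (86.12,70.77) → (132.67,70.77) → (132.67,58.85) → (86.12,58.85) → (86.12,70.77) (closed)

[3] `<circle>` circle, #008000→engrave S367 F2872: (64.90,63.33) → (63.87,68.49) → (60.95,72.86) → (56.58,75.78) → (51.42,76.81) → (46.26,75.78) → (41.89,72.86) → (38.97,68.49) → (37.94,63.33) → (38.97,58.17) → (41.89,53.80) → (46.26,50.88) → (51.42,49.85) → (56.58,50.88) → (60.95,53.80) → (63.87,58.17) → (64.90,63.33) (closed)

[4] `<path>` closed polygon, #008000→engrave S367 F2872: (97.37,51.03) → (61.76,51.34) → (55.52,24.35) → (97.37,51.03) (closed)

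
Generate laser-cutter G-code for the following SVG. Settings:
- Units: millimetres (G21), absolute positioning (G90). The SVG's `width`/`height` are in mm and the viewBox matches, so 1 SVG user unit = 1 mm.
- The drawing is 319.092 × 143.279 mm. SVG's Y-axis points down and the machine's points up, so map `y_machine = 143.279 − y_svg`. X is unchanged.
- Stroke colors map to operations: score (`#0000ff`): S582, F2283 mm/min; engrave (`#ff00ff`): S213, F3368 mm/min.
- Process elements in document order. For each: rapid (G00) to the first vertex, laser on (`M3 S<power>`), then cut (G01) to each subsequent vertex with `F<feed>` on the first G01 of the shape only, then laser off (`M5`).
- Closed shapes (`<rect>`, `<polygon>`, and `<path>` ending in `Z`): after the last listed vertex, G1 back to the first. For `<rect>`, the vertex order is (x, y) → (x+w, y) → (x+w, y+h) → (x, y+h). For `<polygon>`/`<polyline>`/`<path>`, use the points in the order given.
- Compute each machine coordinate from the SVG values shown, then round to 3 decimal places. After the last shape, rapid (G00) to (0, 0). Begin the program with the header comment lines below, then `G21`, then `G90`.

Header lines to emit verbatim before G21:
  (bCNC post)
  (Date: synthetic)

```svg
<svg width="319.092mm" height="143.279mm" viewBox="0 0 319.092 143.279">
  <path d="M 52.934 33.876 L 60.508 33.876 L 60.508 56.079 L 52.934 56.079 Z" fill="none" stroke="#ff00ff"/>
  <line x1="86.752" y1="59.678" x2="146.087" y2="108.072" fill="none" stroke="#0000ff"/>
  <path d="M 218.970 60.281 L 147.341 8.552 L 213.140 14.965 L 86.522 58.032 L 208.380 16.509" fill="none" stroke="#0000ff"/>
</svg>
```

(bCNC post)
(Date: synthetic)
G21
G90
G00 X52.934 Y109.403
M3 S213
G01 X60.508 Y109.403 F3368
G01 X60.508 Y87.200
G01 X52.934 Y87.200
G01 X52.934 Y109.403
M5
G00 X86.752 Y83.601
M3 S582
G01 X146.087 Y35.207 F2283
M5
G00 X218.970 Y82.998
M3 S582
G01 X147.341 Y134.727 F2283
G01 X213.140 Y128.314
G01 X86.522 Y85.247
G01 X208.380 Y126.770
M5
G00 X0.000 Y0.000

Since the viewBox matches the mm dimensions, user units are millimetres directly. The only transform is the Y-flip y_m = 143.279 − y_svg.

Shape 1 is a rectangle drawn with `<path>`. Its stroke #ff00ff means engrave at S213, F3368. After flipping Y the toolpath is (52.934,109.403) → (60.508,109.403) → (60.508,87.200) → (52.934,87.200) → (52.934,109.403), returning to the start.

Shape 2 is a line segment drawn with `<line>`. Its stroke #0000ff means score at S582, F2283. After flipping Y the toolpath is (86.752,83.601) → (146.087,35.207).

Shape 3 is a open polyline drawn with `<path>`. Its stroke #0000ff means score at S582, F2283. After flipping Y the toolpath is (218.970,82.998) → (147.341,134.727) → (213.140,128.314) → (86.522,85.247) → (208.380,126.770).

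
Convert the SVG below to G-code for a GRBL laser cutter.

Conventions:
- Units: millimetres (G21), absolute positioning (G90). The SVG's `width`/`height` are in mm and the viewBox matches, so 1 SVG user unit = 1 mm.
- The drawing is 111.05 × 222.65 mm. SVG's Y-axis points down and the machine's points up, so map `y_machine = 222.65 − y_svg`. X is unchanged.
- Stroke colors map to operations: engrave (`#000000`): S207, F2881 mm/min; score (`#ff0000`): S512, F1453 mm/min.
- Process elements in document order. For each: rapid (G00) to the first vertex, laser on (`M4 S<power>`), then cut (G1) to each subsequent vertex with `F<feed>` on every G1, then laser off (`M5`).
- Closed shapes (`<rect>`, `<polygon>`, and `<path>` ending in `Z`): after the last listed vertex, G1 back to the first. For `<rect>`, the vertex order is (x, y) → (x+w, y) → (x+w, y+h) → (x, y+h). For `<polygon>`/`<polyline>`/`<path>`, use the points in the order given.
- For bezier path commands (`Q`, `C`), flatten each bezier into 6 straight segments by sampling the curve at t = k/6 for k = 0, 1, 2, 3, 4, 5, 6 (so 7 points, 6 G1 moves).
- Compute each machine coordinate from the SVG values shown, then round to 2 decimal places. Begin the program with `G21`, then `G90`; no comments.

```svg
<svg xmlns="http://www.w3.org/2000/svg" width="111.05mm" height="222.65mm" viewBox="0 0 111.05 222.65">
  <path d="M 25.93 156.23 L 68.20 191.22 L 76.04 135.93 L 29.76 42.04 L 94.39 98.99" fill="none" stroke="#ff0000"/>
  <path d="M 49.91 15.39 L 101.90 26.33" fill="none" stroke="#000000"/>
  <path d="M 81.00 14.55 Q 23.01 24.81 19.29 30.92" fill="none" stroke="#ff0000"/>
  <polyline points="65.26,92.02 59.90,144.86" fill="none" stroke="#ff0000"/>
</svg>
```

G21
G90
G00 X25.93 Y66.42
M4 S512
G1 X68.20 Y31.43 F1453
G1 X76.04 Y86.72 F1453
G1 X29.76 Y180.61 F1453
G1 X94.39 Y123.66 F1453
M5
G00 X49.91 Y207.26
M4 S207
G1 X101.90 Y196.32 F2881
M5
G00 X81.00 Y208.10
M4 S512
G1 X63.18 Y204.80 F1453
G1 X48.37 Y201.72 F1453
G1 X36.58 Y198.88 F1453
G1 X27.80 Y196.26 F1453
G1 X22.04 Y193.88 F1453
G1 X19.29 Y191.73 F1453
M5
G00 X65.26 Y130.63
M4 S512
G1 X59.90 Y77.79 F1453
M5

viewBox `0 0 111.05 222.65` with mm width/height → 1 unit = 1 mm. Flip: y_m = 222.65 − y_svg.

**Shape 1** — `<path>` open polyline, stroke `#ff0000` → score (S512, F1453). Machine vertices: (25.93,66.42) → (68.20,31.43) → (76.04,86.72) → (29.76,180.61) → (94.39,123.66). Open path.

**Shape 2** — `<path>` line segment, stroke `#000000` → engrave (S207, F2881). Machine vertices: (49.91,207.26) → (101.90,196.32). Open path.

**Shape 3** — `<path>` quadratic bezier, stroke `#ff0000` → score (S512, F1453). Control points (SVG): P0=(81.00,14.55), P1=(23.01,24.81), P2=(19.29,30.92); sampled at t=k/6. Machine vertices: (81.00,208.10) → (63.18,204.80) → (48.37,201.72) → (36.58,198.88) → (27.80,196.26) → (22.04,193.88) → (19.29,191.73). Open path.

**Shape 4** — `<polyline>` line segment, stroke `#ff0000` → score (S512, F1453). Machine vertices: (65.26,130.63) → (59.90,77.79). Open path.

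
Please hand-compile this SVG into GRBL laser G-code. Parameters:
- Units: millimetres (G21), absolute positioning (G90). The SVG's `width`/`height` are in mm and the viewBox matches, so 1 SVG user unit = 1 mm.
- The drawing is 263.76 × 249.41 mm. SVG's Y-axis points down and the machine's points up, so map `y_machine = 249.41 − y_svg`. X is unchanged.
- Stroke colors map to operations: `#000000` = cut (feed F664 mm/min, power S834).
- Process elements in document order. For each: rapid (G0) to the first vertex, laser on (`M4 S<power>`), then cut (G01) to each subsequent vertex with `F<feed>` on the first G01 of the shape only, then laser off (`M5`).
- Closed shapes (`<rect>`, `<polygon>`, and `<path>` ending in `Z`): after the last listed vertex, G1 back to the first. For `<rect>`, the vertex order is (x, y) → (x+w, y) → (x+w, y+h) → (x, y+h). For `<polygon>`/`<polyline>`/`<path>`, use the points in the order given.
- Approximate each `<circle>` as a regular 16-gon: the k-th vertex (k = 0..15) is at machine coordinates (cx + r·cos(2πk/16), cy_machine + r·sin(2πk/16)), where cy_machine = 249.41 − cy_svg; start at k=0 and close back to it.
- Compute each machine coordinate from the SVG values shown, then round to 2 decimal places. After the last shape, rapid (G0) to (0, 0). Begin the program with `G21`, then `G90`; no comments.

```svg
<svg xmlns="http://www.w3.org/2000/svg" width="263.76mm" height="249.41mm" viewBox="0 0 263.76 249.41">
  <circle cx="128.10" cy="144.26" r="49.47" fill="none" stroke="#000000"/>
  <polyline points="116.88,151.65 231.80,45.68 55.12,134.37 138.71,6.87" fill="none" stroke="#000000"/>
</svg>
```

G21
G90
G0 X177.57 Y105.15
M4 S834
G01 X173.80 Y124.08 F664
G01 X163.08 Y140.13
G01 X147.03 Y150.85
G01 X128.10 Y154.62
G01 X109.17 Y150.85
G01 X93.12 Y140.13
G01 X82.40 Y124.08
G01 X78.63 Y105.15
G01 X82.40 Y86.22
G01 X93.12 Y70.17
G01 X109.17 Y59.45
G01 X128.10 Y55.68
G01 X147.03 Y59.45
G01 X163.08 Y70.17
G01 X173.80 Y86.22
G01 X177.57 Y105.15
M5
G0 X116.88 Y97.76
M4 S834
G01 X231.80 Y203.73 F664
G01 X55.12 Y115.04
G01 X138.71 Y242.54
M5
G0 X0.00 Y0.00

viewBox `0 0 263.76 249.41` with mm width/height → 1 unit = 1 mm. Flip: y_m = 249.41 − y_svg.

**Shape 1** — `<circle>` circle, stroke `#000000` → cut (S834, F664). Machine vertices: (177.57,105.15) → (173.80,124.08) → (163.08,140.13) → (147.03,150.85) → (128.10,154.62) → (109.17,150.85) → (93.12,140.13) → (82.40,124.08) → (78.63,105.15) → (82.40,86.22) → (93.12,70.17) → (109.17,59.45) → (128.10,55.68) → (147.03,59.45) → (163.08,70.17) → (173.80,86.22) → (177.57,105.15). Closed: final G1 returns to the first vertex.

**Shape 2** — `<polyline>` open polyline, stroke `#000000` → cut (S834, F664). Machine vertices: (116.88,97.76) → (231.80,203.73) → (55.12,115.04) → (138.71,242.54). Open path.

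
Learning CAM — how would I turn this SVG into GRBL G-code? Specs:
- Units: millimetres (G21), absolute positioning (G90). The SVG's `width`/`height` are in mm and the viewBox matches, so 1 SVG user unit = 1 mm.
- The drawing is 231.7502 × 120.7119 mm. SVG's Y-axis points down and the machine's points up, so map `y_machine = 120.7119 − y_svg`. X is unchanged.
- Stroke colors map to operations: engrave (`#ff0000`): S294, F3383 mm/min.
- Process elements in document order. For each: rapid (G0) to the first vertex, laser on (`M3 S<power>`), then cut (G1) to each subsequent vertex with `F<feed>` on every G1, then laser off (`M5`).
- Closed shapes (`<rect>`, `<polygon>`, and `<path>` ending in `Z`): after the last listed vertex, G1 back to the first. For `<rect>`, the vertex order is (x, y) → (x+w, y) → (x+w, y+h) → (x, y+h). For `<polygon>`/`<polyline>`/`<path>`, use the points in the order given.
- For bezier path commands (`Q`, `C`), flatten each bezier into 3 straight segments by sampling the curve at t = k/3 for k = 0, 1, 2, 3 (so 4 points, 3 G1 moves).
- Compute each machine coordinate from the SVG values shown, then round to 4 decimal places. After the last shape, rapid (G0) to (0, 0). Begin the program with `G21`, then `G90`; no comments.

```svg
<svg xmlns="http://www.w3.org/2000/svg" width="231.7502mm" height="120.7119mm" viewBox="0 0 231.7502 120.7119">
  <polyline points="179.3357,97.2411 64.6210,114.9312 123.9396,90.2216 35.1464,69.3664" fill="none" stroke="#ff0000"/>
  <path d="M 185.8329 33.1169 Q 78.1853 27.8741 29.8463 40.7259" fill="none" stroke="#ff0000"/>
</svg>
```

Since the viewBox matches the mm dimensions, user units are millimetres directly. The only transform is the Y-flip y_m = 120.7119 − y_svg.

Shape 1 is a open polyline drawn with `<polyline>`. Its stroke #ff0000 means engrave at S294, F3383. After flipping Y the toolpath is (179.3357,23.4708) → (64.6210,5.7807) → (123.9396,30.4903) → (35.1464,51.3455).

Shape 2 is a quadratic bezier drawn with `<path>`. Its stroke #ff0000 means engrave at S294, F3383. After flipping Y the toolpath is (185.8329,87.5950) → (120.6577,89.0797) → (68.6621,86.5434) → (29.8463,79.9860).

G21
G90
G0 X179.3357 Y23.4708
M3 S294
G1 X64.6210 Y5.7807 F3383
G1 X123.9396 Y30.4903 F3383
G1 X35.1464 Y51.3455 F3383
M5
G0 X185.8329 Y87.5950
M3 S294
G1 X120.6577 Y89.0797 F3383
G1 X68.6621 Y86.5434 F3383
G1 X29.8463 Y79.9860 F3383
M5
G0 X0.0000 Y0.0000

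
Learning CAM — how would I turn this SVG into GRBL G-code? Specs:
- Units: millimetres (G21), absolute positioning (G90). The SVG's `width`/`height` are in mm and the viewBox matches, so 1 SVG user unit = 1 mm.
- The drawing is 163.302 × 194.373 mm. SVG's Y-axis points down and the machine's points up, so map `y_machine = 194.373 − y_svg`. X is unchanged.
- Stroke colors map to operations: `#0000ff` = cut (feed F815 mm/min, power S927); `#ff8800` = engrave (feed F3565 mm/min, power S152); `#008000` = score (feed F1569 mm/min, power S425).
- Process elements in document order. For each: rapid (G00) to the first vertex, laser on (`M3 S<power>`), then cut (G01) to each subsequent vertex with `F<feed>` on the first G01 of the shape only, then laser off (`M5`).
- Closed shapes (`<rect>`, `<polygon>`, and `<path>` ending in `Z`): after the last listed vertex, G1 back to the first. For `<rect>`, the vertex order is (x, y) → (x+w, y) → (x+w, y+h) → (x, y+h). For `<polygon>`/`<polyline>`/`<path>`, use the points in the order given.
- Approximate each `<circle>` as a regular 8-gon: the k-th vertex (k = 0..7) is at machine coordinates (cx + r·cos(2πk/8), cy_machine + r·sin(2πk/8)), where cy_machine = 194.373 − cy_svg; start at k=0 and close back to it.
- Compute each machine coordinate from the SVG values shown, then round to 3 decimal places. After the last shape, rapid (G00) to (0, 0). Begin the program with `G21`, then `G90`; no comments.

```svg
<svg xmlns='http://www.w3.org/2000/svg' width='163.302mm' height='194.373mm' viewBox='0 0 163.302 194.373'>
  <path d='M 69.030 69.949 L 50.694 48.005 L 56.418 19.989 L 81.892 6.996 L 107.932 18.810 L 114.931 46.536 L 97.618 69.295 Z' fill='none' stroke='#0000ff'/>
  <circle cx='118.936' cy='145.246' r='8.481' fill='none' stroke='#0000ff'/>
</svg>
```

1 u = 1 mm; y_m = 194.373 − y.

[1] `<path>` regular polygon, #0000ff→cut S927 F815: (69.030,124.424) → (50.694,146.368) → (56.418,174.384) → (81.892,187.377) → (107.932,175.563) → (114.931,147.837) → (97.618,125.078) → (69.030,124.424) (closed)

[2] `<circle>` circle, #0000ff→cut S927 F815: (127.417,49.127) → (124.933,55.124) → (118.936,57.608) → (112.939,55.124) → (110.455,49.127) → (112.939,43.130) → (118.936,40.646) → (124.933,43.130) → (127.417,49.127) (closed)

G21
G90
G00 X69.030 Y124.424
M3 S927
G01 X50.694 Y146.368 F815
G01 X56.418 Y174.384
G01 X81.892 Y187.377
G01 X107.932 Y175.563
G01 X114.931 Y147.837
G01 X97.618 Y125.078
G01 X69.030 Y124.424
M5
G00 X127.417 Y49.127
M3 S927
G01 X124.933 Y55.124 F815
G01 X118.936 Y57.608
G01 X112.939 Y55.124
G01 X110.455 Y49.127
G01 X112.939 Y43.130
G01 X118.936 Y40.646
G01 X124.933 Y43.130
G01 X127.417 Y49.127
M5
G00 X0.000 Y0.000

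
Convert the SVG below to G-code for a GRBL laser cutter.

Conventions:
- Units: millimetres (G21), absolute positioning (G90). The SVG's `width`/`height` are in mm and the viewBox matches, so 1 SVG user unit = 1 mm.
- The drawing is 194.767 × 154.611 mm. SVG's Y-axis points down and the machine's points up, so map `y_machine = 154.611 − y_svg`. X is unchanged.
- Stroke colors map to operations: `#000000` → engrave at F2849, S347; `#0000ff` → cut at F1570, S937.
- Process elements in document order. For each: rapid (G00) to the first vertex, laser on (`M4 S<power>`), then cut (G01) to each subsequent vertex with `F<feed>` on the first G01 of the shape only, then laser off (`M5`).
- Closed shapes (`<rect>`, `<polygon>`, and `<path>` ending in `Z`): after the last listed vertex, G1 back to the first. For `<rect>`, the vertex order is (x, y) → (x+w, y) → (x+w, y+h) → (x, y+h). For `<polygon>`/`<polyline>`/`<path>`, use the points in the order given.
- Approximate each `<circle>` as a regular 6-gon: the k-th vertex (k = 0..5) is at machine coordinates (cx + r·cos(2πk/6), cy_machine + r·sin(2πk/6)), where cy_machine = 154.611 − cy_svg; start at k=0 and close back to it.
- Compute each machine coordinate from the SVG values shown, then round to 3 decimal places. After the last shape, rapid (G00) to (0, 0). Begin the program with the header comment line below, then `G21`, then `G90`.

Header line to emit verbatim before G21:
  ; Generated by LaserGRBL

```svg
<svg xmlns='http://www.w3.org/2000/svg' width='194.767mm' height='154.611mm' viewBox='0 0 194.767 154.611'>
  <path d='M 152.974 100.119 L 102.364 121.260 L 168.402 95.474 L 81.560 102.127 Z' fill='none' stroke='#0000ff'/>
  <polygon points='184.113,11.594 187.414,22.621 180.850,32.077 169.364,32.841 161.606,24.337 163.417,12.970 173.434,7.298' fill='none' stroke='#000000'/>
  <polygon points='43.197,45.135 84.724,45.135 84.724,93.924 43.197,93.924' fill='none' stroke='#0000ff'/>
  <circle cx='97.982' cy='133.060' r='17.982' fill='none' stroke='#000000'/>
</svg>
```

viewBox `0 0 194.767 154.611` with mm width/height → 1 unit = 1 mm. Flip: y_m = 154.611 − y_svg.

**Shape 1** — `<path>` closed polygon, stroke `#0000ff` → cut (S937, F1570). Machine vertices: (152.974,54.492) → (102.364,33.351) → (168.402,59.137) → (81.560,52.484) → (152.974,54.492). Closed: final G1 returns to the first vertex.

**Shape 2** — `<polygon>` regular polygon, stroke `#000000` → engrave (S347, F2849). Machine vertices: (184.113,143.017) → (187.414,131.990) → (180.850,122.534) → (169.364,121.770) → (161.606,130.274) → (163.417,141.641) → (173.434,147.313) → (184.113,143.017). Closed: final G1 returns to the first vertex.

**Shape 3** — `<polygon>` rectangle, stroke `#0000ff` → cut (S937, F1570). Machine vertices: (43.197,109.476) → (84.724,109.476) → (84.724,60.687) → (43.197,60.687) → (43.197,109.476). Closed: final G1 returns to the first vertex.

**Shape 4** — `<circle>` circle, stroke `#000000` → engrave (S347, F2849). Machine vertices: (115.964,21.551) → (106.973,37.124) → (88.991,37.124) → (80.000,21.551) → (88.991,5.978) → (106.973,5.978) → (115.964,21.551). Closed: final G1 returns to the first vertex.

; Generated by LaserGRBL
G21
G90
G00 X152.974 Y54.492
M4 S937
G01 X102.364 Y33.351 F1570
G01 X168.402 Y59.137
G01 X81.560 Y52.484
G01 X152.974 Y54.492
M5
G00 X184.113 Y143.017
M4 S347
G01 X187.414 Y131.990 F2849
G01 X180.850 Y122.534
G01 X169.364 Y121.770
G01 X161.606 Y130.274
G01 X163.417 Y141.641
G01 X173.434 Y147.313
G01 X184.113 Y143.017
M5
G00 X43.197 Y109.476
M4 S937
G01 X84.724 Y109.476 F1570
G01 X84.724 Y60.687
G01 X43.197 Y60.687
G01 X43.197 Y109.476
M5
G00 X115.964 Y21.551
M4 S347
G01 X106.973 Y37.124 F2849
G01 X88.991 Y37.124
G01 X80.000 Y21.551
G01 X88.991 Y5.978
G01 X106.973 Y5.978
G01 X115.964 Y21.551
M5
G00 X0.000 Y0.000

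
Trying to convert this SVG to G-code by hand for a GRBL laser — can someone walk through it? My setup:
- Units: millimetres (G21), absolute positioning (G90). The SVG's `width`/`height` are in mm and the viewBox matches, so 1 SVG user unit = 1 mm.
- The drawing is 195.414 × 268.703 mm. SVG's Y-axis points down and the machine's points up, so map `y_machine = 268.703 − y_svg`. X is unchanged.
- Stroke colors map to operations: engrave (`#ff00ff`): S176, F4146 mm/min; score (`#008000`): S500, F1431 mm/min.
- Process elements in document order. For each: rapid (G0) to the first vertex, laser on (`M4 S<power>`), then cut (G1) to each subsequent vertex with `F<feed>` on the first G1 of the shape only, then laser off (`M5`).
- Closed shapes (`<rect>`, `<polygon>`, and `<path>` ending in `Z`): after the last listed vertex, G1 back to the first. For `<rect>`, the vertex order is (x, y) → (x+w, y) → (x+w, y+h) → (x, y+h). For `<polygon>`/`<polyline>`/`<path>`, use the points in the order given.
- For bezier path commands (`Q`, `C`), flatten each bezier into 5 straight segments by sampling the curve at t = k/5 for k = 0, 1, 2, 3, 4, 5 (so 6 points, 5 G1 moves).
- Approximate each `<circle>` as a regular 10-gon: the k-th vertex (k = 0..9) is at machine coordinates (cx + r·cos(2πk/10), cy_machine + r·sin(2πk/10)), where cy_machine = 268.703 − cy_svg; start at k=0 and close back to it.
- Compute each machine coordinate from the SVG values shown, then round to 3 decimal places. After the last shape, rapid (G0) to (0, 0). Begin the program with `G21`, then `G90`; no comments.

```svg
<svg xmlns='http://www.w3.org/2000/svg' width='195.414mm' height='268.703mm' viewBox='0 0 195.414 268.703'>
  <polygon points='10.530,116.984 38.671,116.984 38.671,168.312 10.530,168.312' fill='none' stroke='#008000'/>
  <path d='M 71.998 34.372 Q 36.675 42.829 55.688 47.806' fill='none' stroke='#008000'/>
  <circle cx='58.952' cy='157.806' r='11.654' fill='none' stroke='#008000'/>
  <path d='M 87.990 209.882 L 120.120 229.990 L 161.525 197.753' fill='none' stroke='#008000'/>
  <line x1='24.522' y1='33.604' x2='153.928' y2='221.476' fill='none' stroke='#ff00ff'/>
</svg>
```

G21
G90
G0 X10.530 Y151.719
M4 S500
G1 X38.671 Y151.719 F1431
G1 X38.671 Y100.391
G1 X10.530 Y100.391
G1 X10.530 Y151.719
M5
G0 X71.998 Y234.331
M4 S500
G1 X60.042 Y231.087 F1431
G1 X52.433 Y228.122
G1 X49.171 Y225.435
G1 X50.256 Y223.027
G1 X55.688 Y220.897
M5
G0 X70.606 Y110.897
M4 S500
G1 X68.380 Y117.747 F1431
G1 X62.553 Y121.981
G1 X55.351 Y121.981
G1 X49.524 Y117.747
G1 X47.298 Y110.897
G1 X49.524 Y104.047
G1 X55.351 Y99.813
G1 X62.553 Y99.813
G1 X68.380 Y104.047
G1 X70.606 Y110.897
M5
G0 X87.990 Y58.821
M4 S500
G1 X120.120 Y38.713 F1431
G1 X161.525 Y70.950
M5
G0 X24.522 Y235.099
M4 S176
G1 X153.928 Y47.227 F4146
M5
G0 X0.000 Y0.000

Since the viewBox matches the mm dimensions, user units are millimetres directly. The only transform is the Y-flip y_m = 268.703 − y_svg.

Shape 1 is a rectangle drawn with `<polygon>`. Its stroke #008000 means score at S500, F1431. After flipping Y the toolpath is (10.530,151.719) → (38.671,151.719) → (38.671,100.391) → (10.530,100.391) → (10.530,151.719), returning to the start.

Shape 2 is a quadratic bezier drawn with `<path>`. Its stroke #008000 means score at S500, F1431. After flipping Y the toolpath is (71.998,234.331) → (60.042,231.087) → (52.433,228.122) → (49.171,225.435) → (50.256,223.027) → (55.688,220.897).

Shape 3 is a circle drawn with `<circle>`. Its stroke #008000 means score at S500, F1431. After flipping Y the toolpath is (70.606,110.897) → (68.380,117.747) → (62.553,121.981) → (55.351,121.981) → (49.524,117.747) → (47.298,110.897) → (49.524,104.047) → (55.351,99.813) → (62.553,99.813) → (68.380,104.047) → (70.606,110.897), returning to the start.

Shape 4 is a open polyline drawn with `<path>`. Its stroke #008000 means score at S500, F1431. After flipping Y the toolpath is (87.990,58.821) → (120.120,38.713) → (161.525,70.950).

Shape 5 is a line segment drawn with `<line>`. Its stroke #ff00ff means engrave at S176, F4146. After flipping Y the toolpath is (24.522,235.099) → (153.928,47.227).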